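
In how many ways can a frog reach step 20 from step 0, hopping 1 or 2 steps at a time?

Condition on the final move: it is a 1-step (f(n-1) ways to get there) or a 2-step (f(n-2) ways), so f(n) = f(n-1) + f(n-2), with f(1)=1, f(2)=2.
Building up term by term: f(1)=1, f(2)=2, f(3)=3, f(4)=5, f(5)=8, f(6)=13, f(7)=21, f(8)=34, f(9)=55, f(10)=89, f(11)=144, f(12)=233, f(13)=377, f(14)=610, f(15)=987, f(16)=1597, f(17)=2584, f(18)=4181, f(19)=6765, f(20)=10946.

Final answer: 10946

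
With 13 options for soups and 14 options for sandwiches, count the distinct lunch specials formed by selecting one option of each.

By the multiplication principle: 13 x 14.

Final answer: 182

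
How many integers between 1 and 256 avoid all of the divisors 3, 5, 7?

|div by 3|=85, |div by 5|=51, |div by 7|=36.
|div by 3&5|=17, |div by 3&7|=12, |div by 5&7|=7, |div by all|=2.
By inclusion-exclusion, divisible by at least one: 85+51+36-17-12-7+2 = 138.
Not divisible by any: 256 - 138.

Final answer: 118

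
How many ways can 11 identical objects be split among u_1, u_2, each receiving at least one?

Substitute u'_i = u_i - 1 (so u'_i >= 0). Then sum u'_i = 11 - 2 = 9.
Stars and bars: C(9+2-1, 2-1) = C(10,1).

Final answer: C(10,1) = 10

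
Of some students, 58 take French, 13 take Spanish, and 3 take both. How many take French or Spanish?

|A union B| = |A| + |B| - |A intersect B| = 58 + 13 - 3.

Final answer: 68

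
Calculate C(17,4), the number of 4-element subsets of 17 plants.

C(17,4) = 17!/(4! x (17-4)!).

Final answer: C(17,4) = 2380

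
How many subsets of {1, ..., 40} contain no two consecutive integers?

Condition on whether n belongs to the subset: if not, any valid subset of {1, ..., n-1} works (a(n-1)); if so, n-1 is excluded and the rest is a valid subset of {1, ..., n-2} (a(n-2)). Hence a(n) = a(n-1) + a(n-2), a(1)=2, a(2)=3.
Computing successive values: a(1)=2, a(2)=3, a(3)=5, a(4)=8, a(5)=13, a(6)=21, a(7)=34, a(8)=55, a(9)=89, a(10)=144, a(11)=233, a(12)=377, a(13)=610, a(14)=987, a(15)=1597, a(16)=2584, a(17)=4181, a(18)=6765, a(19)=10946, a(20)=17711, a(21)=28657, a(22)=46368, a(23)=75025, a(24)=121393, a(25)=196418, a(26)=317811, a(27)=514229, a(28)=832040, a(29)=1346269, a(30)=2178309, a(31)=3524578, a(32)=5702887, a(33)=9227465, a(34)=14930352, a(35)=24157817, a(36)=39088169, a(37)=63245986, a(38)=102334155, a(39)=165580141, a(40)=267914296.

Final answer: 267914296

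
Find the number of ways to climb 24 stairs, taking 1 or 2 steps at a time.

Let f(n) be the number of climbs. Removing the last move (1 or 2 steps) gives f(n) = f(n-1) + f(n-2); base cases f(1)=1, f(2)=2.
Iterating the recurrence: f(1)=1, f(2)=2, f(3)=3, f(4)=5, f(5)=8, f(6)=13, f(7)=21, f(8)=34, f(9)=55, f(10)=89, f(11)=144, f(12)=233, f(13)=377, f(14)=610, f(15)=987, f(16)=1597, f(17)=2584, f(18)=4181, f(19)=6765, f(20)=10946, f(21)=17711, f(22)=28657, f(23)=46368, f(24)=75025.

Final answer: 75025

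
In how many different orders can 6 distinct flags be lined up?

The number of ways to arrange 6 distinct objects is 6!.

Final answer: 6! = 720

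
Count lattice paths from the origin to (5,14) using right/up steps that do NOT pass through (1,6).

Total paths to (5,14): C(19,14) = 11628.
Paths through (1,6): C(7,6) x C(12,8) = 3465.
Avoiding (1,6): 11628 - 3465.

Final answer: 8163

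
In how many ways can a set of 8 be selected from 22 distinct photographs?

C(22,8) = 22!/(8! x (22-8)!).

Final answer: C(22,8) = 319770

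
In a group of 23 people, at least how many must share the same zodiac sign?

There are 12 possible values for zodiac sign. With 23 people and 12 categories, by pigeonhole: ceiling(23/12).

Final answer: 2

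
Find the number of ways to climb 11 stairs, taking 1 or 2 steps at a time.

Let f(n) be the number of climbs. Removing the last move (1 or 2 steps) gives f(n) = f(n-1) + f(n-2); base cases f(1)=1, f(2)=2.
Computing successive values: f(1)=1, f(2)=2, f(3)=3, f(4)=5, f(5)=8, f(6)=13, f(7)=21, f(8)=34, f(9)=55, f(10)=89, f(11)=144.

Final answer: 144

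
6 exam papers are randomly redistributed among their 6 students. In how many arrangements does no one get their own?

D(n) = (n-1)(D(n-1) + D(n-2)), D(0)=1, D(1)=0.
D(2) = 1 x (0 + 1) = 1
D(3) = 2 x (1 + 0) = 2
D(4) = 3 x (2 + 1) = 9
D(5) = 4 x (9 + 2) = 44
D(6) = 5 x (D(5) + D(4)) = 5 x (44 + 9)

Final answer: D(6) = 265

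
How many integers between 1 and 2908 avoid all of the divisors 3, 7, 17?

|div by 3|=969, |div by 7|=415, |div by 17|=171.
|div by 3&7|=138, |div by 3&17|=57, |div by 7&17|=24, |div by all|=8.
By inclusion-exclusion, divisible by at least one: 969+415+171-138-57-24+8 = 1344.
Not divisible by any: 2908 - 1344.

Final answer: 1564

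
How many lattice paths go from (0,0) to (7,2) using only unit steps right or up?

Each path has 7 right steps and 2 up steps in some order (9 steps total).
Choose which 2 of the 9 steps are up: C(9,2).

Final answer: C(9,2) = 36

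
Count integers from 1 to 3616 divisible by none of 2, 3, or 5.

|div by 2|=1808, |div by 3|=1205, |div by 5|=723.
|div by 2&3|=602, |div by 2&5|=361, |div by 3&5|=241, |div by all|=120.
By inclusion-exclusion, divisible by at least one: 1808+1205+723-602-361-241+120 = 2652.
Not divisible by any: 3616 - 2652.

Final answer: 964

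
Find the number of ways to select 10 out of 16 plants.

C(16,10) = 16!/(10! x 6!).

Final answer: \binom{16}{10} = 8008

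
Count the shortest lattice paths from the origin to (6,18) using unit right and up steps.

Each path has 6 right steps and 18 up steps in some order (24 steps total).
Choose which 18 of the 24 steps are up: C(24,18).

Final answer: C(24,18) = 134596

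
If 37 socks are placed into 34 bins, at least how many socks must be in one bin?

By the pigeonhole principle: ceiling(37/34).

Final answer: 2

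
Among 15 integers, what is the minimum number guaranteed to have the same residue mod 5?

There are 5 possible values for residue mod 5. With 15 integers and 5 categories, by pigeonhole: ceiling(15/5).

Final answer: 3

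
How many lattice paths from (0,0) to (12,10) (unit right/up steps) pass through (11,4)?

Paths (0,0)->(11,4): C(15,4) = 1365.
Paths (11,4)->(12,10): C(7,6) = 7.
By multiplication principle: 1365 x 7.

Final answer: 9555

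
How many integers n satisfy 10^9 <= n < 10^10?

These are the integers in [10^9, 10^10), so the count is 10^10 - 10^9 = 9 x 10^9.

Final answer: 9000000000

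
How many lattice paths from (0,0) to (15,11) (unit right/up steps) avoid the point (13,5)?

Total paths to (15,11): C(26,11) = 7726160.
Paths through (13,5): C(18,5) x C(8,6) = 239904.
Avoiding (13,5): 7726160 - 239904.

Final answer: 7486256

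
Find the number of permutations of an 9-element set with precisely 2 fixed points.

Choose which 2 elements are fixed: C(9,2) = 36.
Derange the remaining 7 using D(j) = (j-1)(D(j-1) + D(j-2)), D(0)=1, D(1)=0: D(2)=1, D(3)=2, D(4)=9, D(5)=44, D(6)=265, D(7)=1854.
Total: 36 x 1854.

Final answer: C(9,2) D(7) = 66744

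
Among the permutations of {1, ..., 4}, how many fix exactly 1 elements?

Choose which 1 elements are fixed: C(4,1) = 4.
Derange the remaining 3 using D(j) = (j-1)(D(j-1) + D(j-2)), D(0)=1, D(1)=0: D(2)=1, D(3)=2.
Total: 4 x 2.

Final answer: C(4,1) D(3) = 8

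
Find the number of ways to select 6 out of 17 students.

C(17,6) = 17!/(6! x 11!).

Final answer: \binom{17}{6} = 12376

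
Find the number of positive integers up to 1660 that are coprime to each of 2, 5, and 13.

|div by 2|=830, |div by 5|=332, |div by 13|=127.
|div by 2&5|=166, |div by 2&13|=63, |div by 5&13|=25, |div by all|=12.
By inclusion-exclusion, divisible by at least one: 830+332+127-166-63-25+12 = 1047.
Not divisible by any: 1660 - 1047.

Final answer: 613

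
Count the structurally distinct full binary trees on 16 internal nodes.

The structures are counted by the Catalan number C_n. Here n = 16.
C_n = C(2n,n) - C(2n,n+1), so C_{16} = C(32,16) - C(32,17) = 601080390 - 565722720.

Final answer: C_{16} = 35357670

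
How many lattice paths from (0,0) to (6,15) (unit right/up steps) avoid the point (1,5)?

Total paths to (6,15): C(21,15) = 54264.
Paths through (1,5): C(6,5) x C(15,10) = 18018.
Avoiding (1,5): 54264 - 18018.

Final answer: 36246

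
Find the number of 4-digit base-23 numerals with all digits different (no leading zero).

First digit: 22 (nonzero). Second: 22 (not first). Third: 21, etc.
Total: 22 x 22 x 21 x 20.

Final answer: 203280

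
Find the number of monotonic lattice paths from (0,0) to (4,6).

Each path has 4 right steps and 6 up steps in some order (10 steps total).
Choose which 6 of the 10 steps are up: C(10,6).

Final answer: C(10,6) = 210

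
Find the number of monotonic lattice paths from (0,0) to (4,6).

Each path has 4 right steps and 6 up steps in some order (10 steps total).
Choose which 6 of the 10 steps are up: C(10,6).

Final answer: C(10,6) = 210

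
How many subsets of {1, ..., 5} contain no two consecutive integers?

Let a(n) count such subsets of {1, ..., n}. Either n is excluded (a(n-1) ways) or n is included, forcing n-1 out (a(n-2) ways), so a(n) = a(n-1) + a(n-2) with a(1)=2, a(2)=3.
Computing successive values: a(1)=2, a(2)=3, a(3)=5, a(4)=8, a(5)=13.

Final answer: 13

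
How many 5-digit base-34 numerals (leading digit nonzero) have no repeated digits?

The leading digit has 33 choices (anything but zero); the next has 33 (anything but the first), then 32, and so on, one fewer each time.
Total: 33 x 33 x 32 x 31 x 30.

Final answer: 32408640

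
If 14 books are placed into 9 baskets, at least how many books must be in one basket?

By the pigeonhole principle: ceiling(14/9).

Final answer: 2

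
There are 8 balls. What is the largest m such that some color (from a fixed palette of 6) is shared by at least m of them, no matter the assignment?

There are 6 possible values for color (from a fixed palette of 6). With 8 balls and 6 categories, by pigeonhole: ceiling(8/6).

Final answer: 2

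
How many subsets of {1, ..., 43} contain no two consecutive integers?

Condition on whether n belongs to the subset: if not, any valid subset of {1, ..., n-1} works (a(n-1)); if so, n-1 is excluded and the rest is a valid subset of {1, ..., n-2} (a(n-2)). Hence a(n) = a(n-1) + a(n-2), a(1)=2, a(2)=3.
Computing successive values: a(1)=2, a(2)=3, a(3)=5, a(4)=8, a(5)=13, a(6)=21, a(7)=34, a(8)=55, a(9)=89, a(10)=144, a(11)=233, a(12)=377, a(13)=610, a(14)=987, a(15)=1597, a(16)=2584, a(17)=4181, a(18)=6765, a(19)=10946, a(20)=17711, a(21)=28657, a(22)=46368, a(23)=75025, a(24)=121393, a(25)=196418, a(26)=317811, a(27)=514229, a(28)=832040, a(29)=1346269, a(30)=2178309, a(31)=3524578, a(32)=5702887, a(33)=9227465, a(34)=14930352, a(35)=24157817, a(36)=39088169, a(37)=63245986, a(38)=102334155, a(39)=165580141, a(40)=267914296, a(41)=433494437, a(42)=701408733, a(43)=1134903170.

Final answer: 1134903170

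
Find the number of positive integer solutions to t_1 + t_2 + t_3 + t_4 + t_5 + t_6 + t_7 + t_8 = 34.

Substitute t'_i = t_i - 1 (so t'_i >= 0). Then sum t'_i = 34 - 8 = 26.
Stars and bars: C(26+8-1, 8-1) = C(33,7).

Final answer: C(33,7) = 4272048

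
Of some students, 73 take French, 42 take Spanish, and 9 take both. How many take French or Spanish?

|A union B| = |A| + |B| - |A intersect B| = 73 + 42 - 9.

Final answer: 106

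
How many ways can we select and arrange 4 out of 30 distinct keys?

P(30,4) = 30!/(30-4)! = 30!/26!.

Final answer: P(30,4) = 657720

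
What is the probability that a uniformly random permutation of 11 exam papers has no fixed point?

Derangements satisfy D(n) = (n-1)(D(n-1) + D(n-2)), starting from D(0)=1, D(1)=0.
Building up: D(2)=1, D(3)=2, D(4)=9, D(5)=44, D(6)=265, D(7)=1854, D(8)=14833, D(9)=133496, D(10)=1334961, D(11)=14684570.
Total arrangements: 11! = 39916800.
Probability = D(11)/11! = 1468457/3991680.

Final answer: D(11)/11! = 14684570/39916800 = 0.367879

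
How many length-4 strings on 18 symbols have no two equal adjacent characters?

Let g(n) count such strings. g(1) = 18, and each valid string of length n-1 extends in 17 ways (any symbol but the last), so g(n) = 17 g(n-1).
Total: g(4) = 18 x 17^3.

Final answer: 18 x 17^{3} = 88434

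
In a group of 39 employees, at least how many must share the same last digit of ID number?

There are 10 possible values for last digit of ID number. With 39 employees and 10 categories, by pigeonhole: ceiling(39/10).

Final answer: 4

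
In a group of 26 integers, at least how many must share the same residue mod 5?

There are 5 possible values for residue mod 5. With 26 integers and 5 categories, by pigeonhole: ceiling(26/5).

Final answer: 6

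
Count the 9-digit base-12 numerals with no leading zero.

Leading digit: 11 options (nonzero). Other 8 digit(s): 12 options each.
Total: 11 x 12^8.

Final answer: 4729798656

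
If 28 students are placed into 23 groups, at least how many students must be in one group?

By the pigeonhole principle: ceiling(28/23).

Final answer: 2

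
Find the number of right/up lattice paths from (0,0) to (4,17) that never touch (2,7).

Total paths to (4,17): C(21,17) = 5985.
Paths through (2,7): C(9,7) x C(12,10) = 2376.
Avoiding (2,7): 5985 - 2376.

Final answer: 3609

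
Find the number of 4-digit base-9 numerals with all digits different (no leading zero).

First digit: 8 (nonzero). Second: 8 (not first). Third: 7, etc.
Total: 8 x 8 x 7 x 6.

Final answer: 2688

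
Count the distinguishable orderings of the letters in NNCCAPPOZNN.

Letters (A:1, C:2, N:4, O:1, P:2, Z:1). Total letters: 11.
Permutations = 11!/(4! x 2! x 2!).

Final answer: 415800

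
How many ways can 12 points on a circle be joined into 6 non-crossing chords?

This is counted by the nth Catalan number C_n. Here n = 12/2 = 6.
C_n = C(2n,n) - C(2n,n+1), so C_{6} = C(12,6) - C(12,7) = 924 - 792.

Final answer: C_{6} = 132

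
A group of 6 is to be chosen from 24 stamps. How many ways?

C(24,6) = 24!/(6! x (24-6)!).

Final answer: C(24,6) = 134596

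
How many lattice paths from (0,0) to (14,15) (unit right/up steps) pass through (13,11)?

Paths (0,0)->(13,11): C(24,11) = 2496144.
Paths (13,11)->(14,15): C(5,4) = 5.
By multiplication principle: 2496144 x 5.

Final answer: 12480720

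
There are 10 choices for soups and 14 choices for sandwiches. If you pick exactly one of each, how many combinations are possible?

By the multiplication principle: 10 x 14.

Final answer: 140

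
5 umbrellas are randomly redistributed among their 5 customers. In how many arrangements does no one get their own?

Use the recurrence D(n) = (n-1)(D(n-1) + D(n-2)) with D(0)=1, D(1)=0.
D(2) = 1 x (0 + 1) = 1
D(3) = 2 x (1 + 0) = 2
D(4) = 3 x (2 + 1) = 9
D(5) = 4 x (D(4) + D(3)) = 4 x (9 + 2)

Final answer: D(5) = 44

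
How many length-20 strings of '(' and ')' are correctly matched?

This is a standard Catalan-number count: the answer is C_n. Here n = 10 (pairs).
C_n = (2n)!/(n!(n+1)!), so C_{10} = 20!/(10! x 11!) = C(20,10)/11 = 184756/11.

Final answer: C_{10} = 16796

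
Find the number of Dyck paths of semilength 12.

Total monotonic paths to (12,12): C(24,12) = 2704156.
A path is bad iff it touches y = x + 1; reflecting its initial segment maps bad paths bijectively onto all paths to (11,13), of which there are C(24,13) = 2496144.
Valid Dyck paths: 2704156 - 2496144.
(These counts are the Catalan numbers.)

Final answer: C_{12} = 208012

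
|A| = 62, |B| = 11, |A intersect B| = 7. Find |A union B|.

|A union B| = |A| + |B| - |A intersect B| = 62 + 11 - 7.

Final answer: 66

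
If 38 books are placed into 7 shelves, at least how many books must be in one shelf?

By the pigeonhole principle: ceiling(38/7).

Final answer: 6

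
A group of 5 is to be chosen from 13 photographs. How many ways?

C(13,5) = 13!/(5! x (13-5)!).

Final answer: C(13,5) = 1287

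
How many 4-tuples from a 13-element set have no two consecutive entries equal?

Let g(n) count such strings. g(1) = 13, and each valid string of length n-1 extends in 12 ways (any symbol but the last), so g(n) = 12 g(n-1).
Total: g(4) = 13 x 12^3.

Final answer: 13 x 12^{3} = 22464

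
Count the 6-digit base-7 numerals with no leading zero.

These are the integers in [7^5, 7^6), so the count is 7^6 - 7^5 = 6 x 7^5.

Final answer: 100842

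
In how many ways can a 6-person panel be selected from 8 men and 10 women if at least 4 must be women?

Sum over valid woman counts:
C(10,4)C(8,2) = 5880
C(10,5)C(8,1) = 2016
C(10,6)C(8,0) = 210
Total: 5880 + 2016 + 210.

Final answer: 8106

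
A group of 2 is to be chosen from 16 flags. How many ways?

C(16,2) = 16!/(2! x (16-2)!).

Final answer: C(16,2) = 120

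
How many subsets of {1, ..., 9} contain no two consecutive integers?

Condition on whether n belongs to the subset: if not, any valid subset of {1, ..., n-1} works (a(n-1)); if so, n-1 is excluded and the rest is a valid subset of {1, ..., n-2} (a(n-2)). Hence a(n) = a(n-1) + a(n-2), a(1)=2, a(2)=3.
Building up term by term: a(1)=2, a(2)=3, a(3)=5, a(4)=8, a(5)=13, a(6)=21, a(7)=34, a(8)=55, a(9)=89.

Final answer: 89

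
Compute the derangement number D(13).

D(n) = (n-1)(D(n-1) + D(n-2)), D(0)=1, D(1)=0.
Building up: D(2)=1, D(3)=2, D(4)=9, D(5)=44, D(6)=265, D(7)=1854, D(8)=14833, D(9)=133496, D(10)=1334961, D(11)=14684570, D(12)=176214841.
D(13) = 12 x (D(12) + D(11)) = 12 x (176214841 + 14684570).

Final answer: D(13) = 2290792932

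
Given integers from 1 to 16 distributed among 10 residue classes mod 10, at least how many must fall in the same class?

By pigeonhole with 16 objects and 10 categories: ceiling(16/10).

Final answer: 2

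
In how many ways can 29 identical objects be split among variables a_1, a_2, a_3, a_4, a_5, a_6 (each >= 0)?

Stars and bars with 29 stars and 5 bars:
C(29+6-1, 6-1) = C(34,5).

Final answer: C(34,5) = 278256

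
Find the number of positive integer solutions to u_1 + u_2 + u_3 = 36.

Substitute u'_i = u_i - 1 (so u'_i >= 0). Then sum u'_i = 36 - 3 = 33.
Stars and bars: C(33+3-1, 3-1) = C(35,2).

Final answer: C(35,2) = 595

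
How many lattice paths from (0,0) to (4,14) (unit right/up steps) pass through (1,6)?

Paths (0,0)->(1,6): C(7,6) = 7.
Paths (1,6)->(4,14): C(11,8) = 165.
By multiplication principle: 7 x 165.

Final answer: 1155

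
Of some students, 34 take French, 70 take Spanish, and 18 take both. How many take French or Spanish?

|A union B| = |A| + |B| - |A intersect B| = 34 + 70 - 18.

Final answer: 86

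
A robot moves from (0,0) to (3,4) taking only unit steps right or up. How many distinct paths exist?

Each path has 3 right steps and 4 up steps in some order (7 steps total).
Choose which 4 of the 7 steps are up: C(7,4).

Final answer: C(7,4) = 35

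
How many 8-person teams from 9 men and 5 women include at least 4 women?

Sum over valid woman counts:
C(5,4)C(9,4) = 630
C(5,5)C(9,3) = 84
Total: 630 + 84.

Final answer: 714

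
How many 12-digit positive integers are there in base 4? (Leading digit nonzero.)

Leading digit: 3 options (nonzero). Other 11 digit(s): 4 options each.
Total: 3 x 4^11.

Final answer: 12582912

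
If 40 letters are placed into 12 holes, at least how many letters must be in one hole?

By the pigeonhole principle: ceiling(40/12).

Final answer: 4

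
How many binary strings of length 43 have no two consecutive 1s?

Classify by the final bit: ...0 gives a(n-1) strings, ...01 gives a(n-2) strings. Thus a(n) = a(n-1) + a(n-2) with a(1)=2, a(2)=3.
Building up term by term: a(1)=2, a(2)=3, a(3)=5, a(4)=8, a(5)=13, a(6)=21, a(7)=34, a(8)=55, a(9)=89, a(10)=144, a(11)=233, a(12)=377, a(13)=610, a(14)=987, a(15)=1597, a(16)=2584, a(17)=4181, a(18)=6765, a(19)=10946, a(20)=17711, a(21)=28657, a(22)=46368, a(23)=75025, a(24)=121393, a(25)=196418, a(26)=317811, a(27)=514229, a(28)=832040, a(29)=1346269, a(30)=2178309, a(31)=3524578, a(32)=5702887, a(33)=9227465, a(34)=14930352, a(35)=24157817, a(36)=39088169, a(37)=63245986, a(38)=102334155, a(39)=165580141, a(40)=267914296, a(41)=433494437, a(42)=701408733, a(43)=1134903170.

Final answer: 1134903170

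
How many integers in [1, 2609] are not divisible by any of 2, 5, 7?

|div by 2|=1304, |div by 5|=521, |div by 7|=372.
|div by 2&5|=260, |div by 2&7|=186, |div by 5&7|=74, |div by all|=37.
By inclusion-exclusion, divisible by at least one: 1304+521+372-260-186-74+37 = 1714.
Not divisible by any: 2609 - 1714.

Final answer: 895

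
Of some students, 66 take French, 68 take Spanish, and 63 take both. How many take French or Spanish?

|A union B| = |A| + |B| - |A intersect B| = 66 + 68 - 63.

Final answer: 71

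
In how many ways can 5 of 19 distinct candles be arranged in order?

P(19,5) = 19!/(19-5)! = 19!/14!.

Final answer: P(19,5) = 1395360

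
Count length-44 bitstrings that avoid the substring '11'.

Classify by the final bit: ...0 gives a(n-1) strings, ...01 gives a(n-2) strings. Thus a(n) = a(n-1) + a(n-2) with a(1)=2, a(2)=3.
Building up term by term: a(1)=2, a(2)=3, a(3)=5, a(4)=8, a(5)=13, a(6)=21, a(7)=34, a(8)=55, a(9)=89, a(10)=144, a(11)=233, a(12)=377, a(13)=610, a(14)=987, a(15)=1597, a(16)=2584, a(17)=4181, a(18)=6765, a(19)=10946, a(20)=17711, a(21)=28657, a(22)=46368, a(23)=75025, a(24)=121393, a(25)=196418, a(26)=317811, a(27)=514229, a(28)=832040, a(29)=1346269, a(30)=2178309, a(31)=3524578, a(32)=5702887, a(33)=9227465, a(34)=14930352, a(35)=24157817, a(36)=39088169, a(37)=63245986, a(38)=102334155, a(39)=165580141, a(40)=267914296, a(41)=433494437, a(42)=701408733, a(43)=1134903170, a(44)=1836311903.

Final answer: 1836311903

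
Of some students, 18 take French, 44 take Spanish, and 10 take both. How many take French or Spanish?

|A union B| = |A| + |B| - |A intersect B| = 18 + 44 - 10.

Final answer: 52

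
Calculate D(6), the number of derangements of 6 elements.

Derangements satisfy D(n) = (n-1)(D(n-1) + D(n-2)), starting from D(0)=1, D(1)=0.
Building up: D(2)=1, D(3)=2, D(4)=9, D(5)=44.
D(6) = 5 x (D(5) + D(4)) = 5 x (44 + 9).

Final answer: D(6) = 265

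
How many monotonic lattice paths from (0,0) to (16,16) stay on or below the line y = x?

Total monotonic paths to (16,16): C(32,16) = 601080390.
A path is bad iff it touches y = x + 1; reflecting its initial segment maps bad paths bijectively onto all paths to (15,17), of which there are C(32,17) = 565722720.
Valid Dyck paths: 601080390 - 565722720.
(This is the Catalan number C_{16}.)

Final answer: C_{16} = 35357670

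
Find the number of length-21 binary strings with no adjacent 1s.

Classify by the final bit: ...0 gives a(n-1) strings, ...01 gives a(n-2) strings. Thus a(n) = a(n-1) + a(n-2) with a(1)=2, a(2)=3.
Building up term by term: a(1)=2, a(2)=3, a(3)=5, a(4)=8, a(5)=13, a(6)=21, a(7)=34, a(8)=55, a(9)=89, a(10)=144, a(11)=233, a(12)=377, a(13)=610, a(14)=987, a(15)=1597, a(16)=2584, a(17)=4181, a(18)=6765, a(19)=10946, a(20)=17711, a(21)=28657.

Final answer: 28657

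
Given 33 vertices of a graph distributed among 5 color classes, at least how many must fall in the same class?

By pigeonhole with 33 objects and 5 categories: ceiling(33/5).

Final answer: 7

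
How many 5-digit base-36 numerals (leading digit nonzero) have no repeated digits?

The leading digit has 35 choices (anything but zero); the next has 35 (anything but the first), then 34, and so on, one fewer each time.
Total: 35 x 35 x 34 x 33 x 32.

Final answer: 43982400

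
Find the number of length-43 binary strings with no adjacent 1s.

A valid string ends in 0 (append to any length-(n-1) valid string) or in 01 (append to any length-(n-2) valid string), so a(n) = a(n-1) + a(n-2) with a(1)=2, a(2)=3.
Iterating the recurrence: a(1)=2, a(2)=3, a(3)=5, a(4)=8, a(5)=13, a(6)=21, a(7)=34, a(8)=55, a(9)=89, a(10)=144, a(11)=233, a(12)=377, a(13)=610, a(14)=987, a(15)=1597, a(16)=2584, a(17)=4181, a(18)=6765, a(19)=10946, a(20)=17711, a(21)=28657, a(22)=46368, a(23)=75025, a(24)=121393, a(25)=196418, a(26)=317811, a(27)=514229, a(28)=832040, a(29)=1346269, a(30)=2178309, a(31)=3524578, a(32)=5702887, a(33)=9227465, a(34)=14930352, a(35)=24157817, a(36)=39088169, a(37)=63245986, a(38)=102334155, a(39)=165580141, a(40)=267914296, a(41)=433494437, a(42)=701408733, a(43)=1134903170.

Final answer: 1134903170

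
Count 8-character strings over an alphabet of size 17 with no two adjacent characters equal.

Let g(n) count such strings. g(1) = 17, and each valid string of length n-1 extends in 16 ways (any symbol but the last), so g(n) = 16 g(n-1).
Total: g(8) = 17 x 16^7.

Final answer: 17 x 16^{7} = 4563402752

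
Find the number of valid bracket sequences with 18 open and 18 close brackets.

This is counted by the nth Catalan number C_n. Here n = 18 (pairs).
C_n = C(2n,n)/(n+1), so C_{18} = C(36,18)/19 = 9075135300/19.

Final answer: C_{18} = 477638700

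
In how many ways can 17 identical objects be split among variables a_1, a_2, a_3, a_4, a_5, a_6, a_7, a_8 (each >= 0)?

Stars and bars with 17 stars and 7 bars:
C(17+8-1, 8-1) = C(24,7).

Final answer: C(24,7) = 346104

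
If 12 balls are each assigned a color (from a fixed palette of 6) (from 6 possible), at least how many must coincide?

There are 6 possible values for color (from a fixed palette of 6). With 12 balls and 6 categories, by pigeonhole: ceiling(12/6).

Final answer: 2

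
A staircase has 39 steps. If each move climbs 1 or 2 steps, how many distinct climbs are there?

Let f(n) be the number of climbs. Removing the last move (1 or 2 steps) gives f(n) = f(n-1) + f(n-2); base cases f(1)=1, f(2)=2.
Iterating the recurrence: f(1)=1, f(2)=2, f(3)=3, f(4)=5, f(5)=8, f(6)=13, f(7)=21, f(8)=34, f(9)=55, f(10)=89, f(11)=144, f(12)=233, f(13)=377, f(14)=610, f(15)=987, f(16)=1597, f(17)=2584, f(18)=4181, f(19)=6765, f(20)=10946, f(21)=17711, f(22)=28657, f(23)=46368, f(24)=75025, f(25)=121393, f(26)=196418, f(27)=317811, f(28)=514229, f(29)=832040, f(30)=1346269, f(31)=2178309, f(32)=3524578, f(33)=5702887, f(34)=9227465, f(35)=14930352, f(36)=24157817, f(37)=39088169, f(38)=63245986, f(39)=102334155.

Final answer: 102334155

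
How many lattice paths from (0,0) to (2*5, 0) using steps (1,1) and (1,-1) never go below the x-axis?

Total monotonic paths to (5,5): C(10,5) = 252.
Paths that cross above y=x (reflection bijection): C(10,6) = 210.
Valid Dyck paths: 252 - 210.
(This is the Catalan number C_{5}.)

Final answer: C_{5} = 42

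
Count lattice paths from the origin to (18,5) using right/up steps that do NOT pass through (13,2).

Total paths to (18,5): C(23,5) = 33649.
Paths through (13,2): C(15,2) x C(8,3) = 5880.
Avoiding (13,2): 33649 - 5880.

Final answer: 27769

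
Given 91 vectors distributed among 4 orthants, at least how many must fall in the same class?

By pigeonhole with 91 objects and 4 categories: ceiling(91/4).

Final answer: 23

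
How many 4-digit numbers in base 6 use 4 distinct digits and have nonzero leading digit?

First digit: 5 (nonzero). Second: 5 (not first). Third: 4, etc.
Total: 5 x 5 x 4 x 3.

Final answer: 300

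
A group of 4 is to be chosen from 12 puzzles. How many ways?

C(12,4) = 12!/(4! x 8!).

Final answer: \binom{12}{4} = 495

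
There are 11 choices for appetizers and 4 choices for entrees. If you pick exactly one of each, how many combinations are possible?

By the multiplication principle: 11 x 4.

Final answer: 44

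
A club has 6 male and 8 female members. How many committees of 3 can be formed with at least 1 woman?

Sum over valid woman counts:
C(8,1)C(6,2) = 120
C(8,2)C(6,1) = 168
C(8,3)C(6,0) = 56
Total: 120 + 168 + 56.

Final answer: 344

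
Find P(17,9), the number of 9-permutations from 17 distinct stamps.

P(17,9) = 17!/(17-9)! = 17!/8!.

Final answer: P(17,9) = 8821612800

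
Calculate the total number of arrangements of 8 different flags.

The number of ways to arrange 8 distinct objects is 8!.

Final answer: 8! = 40320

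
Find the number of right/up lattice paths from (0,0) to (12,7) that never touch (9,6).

Total paths to (12,7): C(19,7) = 50388.
Paths through (9,6): C(15,6) x C(4,1) = 20020.
Avoiding (9,6): 50388 - 20020.

Final answer: 30368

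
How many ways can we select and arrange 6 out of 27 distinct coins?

P(27,6) = 27!/(27-6)! = 27!/21!.

Final answer: P(27,6) = 213127200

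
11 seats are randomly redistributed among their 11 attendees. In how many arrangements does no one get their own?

D(n) = (n-1)(D(n-1) + D(n-2)), D(0)=1, D(1)=0.
D(2) = 1 x (0 + 1) = 1
D(3) = 2 x (1 + 0) = 2
D(4) = 3 x (2 + 1) = 9
D(5) = 4 x (9 + 2) = 44
D(6) = 5 x (44 + 9) = 265
D(7) = 6 x (265 + 44) = 1854
D(8) = 7 x (1854 + 265) = 14833
D(9) = 8 x (14833 + 1854) = 133496
D(10) = 9 x (133496 + 14833) = 1334961
D(11) = 10 x (D(10) + D(9)) = 10 x (1334961 + 133496)

Final answer: D(11) = 14684570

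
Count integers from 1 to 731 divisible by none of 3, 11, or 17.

|div by 3|=243, |div by 11|=66, |div by 17|=43.
|div by 3&11|=22, |div by 3&17|=14, |div by 11&17|=3, |div by all|=1.
By inclusion-exclusion, divisible by at least one: 243+66+43-22-14-3+1 = 314.
Not divisible by any: 731 - 314.

Final answer: 417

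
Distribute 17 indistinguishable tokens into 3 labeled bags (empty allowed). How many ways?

Stars and bars: C(n+k-1, k-1) = C(19,2).

Final answer: C(19,2) = 171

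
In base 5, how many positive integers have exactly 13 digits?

Leading digit: 4 options (nonzero). Other 12 digit(s): 5 options each.
Total: 4 x 5^12.

Final answer: 976562500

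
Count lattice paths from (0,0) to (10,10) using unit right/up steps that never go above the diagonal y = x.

Total monotonic paths to (10,10): C(20,10) = 184756.
A path is bad iff it touches y = x + 1; reflecting its initial segment maps bad paths bijectively onto all paths to (9,11), of which there are C(20,11) = 167960.
Valid Dyck paths: 184756 - 167960.
(Check: C(20,10) - C(20,11) = C(20,10)/11, the Catalan number C_{10}.)

Final answer: C_{10} = 16796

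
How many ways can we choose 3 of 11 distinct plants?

C(11,3) = 11!/(3! x 8!).

Final answer: \binom{11}{3} = 165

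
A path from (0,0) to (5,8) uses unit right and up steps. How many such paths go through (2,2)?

Paths (0,0)->(2,2): C(4,2) = 6.
Paths (2,2)->(5,8): C(9,6) = 84.
By multiplication principle: 6 x 84.

Final answer: 504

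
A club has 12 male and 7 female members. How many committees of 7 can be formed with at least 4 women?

Sum over valid woman counts:
C(7,4)C(12,3) = 7700
C(7,5)C(12,2) = 1386
C(7,6)C(12,1) = 84
C(7,7)C(12,0) = 1
Total: 7700 + 1386 + 84 + 1.

Final answer: 9171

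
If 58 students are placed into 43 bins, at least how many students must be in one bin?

By the pigeonhole principle: ceiling(58/43).

Final answer: 2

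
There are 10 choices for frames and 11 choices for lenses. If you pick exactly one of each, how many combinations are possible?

By the multiplication principle: 10 x 11.

Final answer: 110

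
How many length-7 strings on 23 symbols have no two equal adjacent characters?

Let g(n) count such strings. g(1) = 23, and each valid string of length n-1 extends in 22 ways (any symbol but the last), so g(n) = 22 g(n-1).
Total: g(7) = 23 x 22^6.

Final answer: 23 x 22^{6} = 2607737792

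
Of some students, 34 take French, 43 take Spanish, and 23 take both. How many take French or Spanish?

|A union B| = |A| + |B| - |A intersect B| = 34 + 43 - 23.

Final answer: 54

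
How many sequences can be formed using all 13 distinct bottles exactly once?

The number of ways to arrange 13 distinct objects is 13!.

Final answer: 13! = 6227020800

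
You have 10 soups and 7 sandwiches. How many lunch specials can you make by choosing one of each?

By the multiplication principle: 10 x 7.

Final answer: 70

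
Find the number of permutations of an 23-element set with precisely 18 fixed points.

Choose which 18 elements are fixed: C(23,18) = 33649.
Derange the remaining 5 using D(j) = (j-1)(D(j-1) + D(j-2)), D(0)=1, D(1)=0: D(2)=1, D(3)=2, D(4)=9, D(5)=44.
Total: 33649 x 44.

Final answer: C(23,18) D(5) = 1480556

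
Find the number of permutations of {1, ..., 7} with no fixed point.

Derangements satisfy D(n) = (n-1)(D(n-1) + D(n-2)), starting from D(0)=1, D(1)=0.
D(2) = 1 x (0 + 1) = 1
D(3) = 2 x (1 + 0) = 2
D(4) = 3 x (2 + 1) = 9
D(5) = 4 x (9 + 2) = 44
D(6) = 5 x (44 + 9) = 265
D(7) = 6 x (D(6) + D(5)) = 6 x (265 + 44)

Final answer: D(7) = 1854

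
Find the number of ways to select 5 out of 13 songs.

C(13,5) = 13!/(5! x 8!).

Final answer: \binom{13}{5} = 1287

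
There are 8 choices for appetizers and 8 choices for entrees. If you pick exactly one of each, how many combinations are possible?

By the multiplication principle: 8 x 8.

Final answer: 64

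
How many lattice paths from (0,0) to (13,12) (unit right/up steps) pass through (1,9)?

Paths (0,0)->(1,9): C(10,9) = 10.
Paths (1,9)->(13,12): C(15,3) = 455.
By multiplication principle: 10 x 455.

Final answer: 4550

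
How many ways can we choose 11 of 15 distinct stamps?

C(15,11) = 15!/(11! x 4!).

Final answer: \binom{15}{11} = 1365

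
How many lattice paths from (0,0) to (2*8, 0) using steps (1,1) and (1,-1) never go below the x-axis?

Total monotonic paths to (8,8): C(16,8) = 12870.
Paths that cross above y=x (reflection bijection): C(16,9) = 11440.
Valid Dyck paths: 12870 - 11440.
(These counts are the Catalan numbers.)

Final answer: C_{8} = 1430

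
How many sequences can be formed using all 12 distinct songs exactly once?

The number of ways to arrange 12 distinct objects is 12!.

Final answer: 12! = 479001600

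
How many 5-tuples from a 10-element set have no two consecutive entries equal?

First character: 10 choices. Each subsequent: 9 choices (must differ from the previous one).
Total: 10 x 9^4.

Final answer: 10 x 9^{4} = 65610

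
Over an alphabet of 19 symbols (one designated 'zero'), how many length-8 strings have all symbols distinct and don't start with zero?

First digit: 18 (nonzero). Second: 18 (not first). Third: 17, etc.
Total: 18 x 18 x 17 x 16 x 15 x 14 x 13 x 12.

Final answer: 2887073280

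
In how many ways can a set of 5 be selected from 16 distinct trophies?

C(16,5) = 16!/(5! x 11!).

Final answer: \binom{16}{5} = 4368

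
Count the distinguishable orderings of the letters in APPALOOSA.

Letters (A:3, L:1, O:2, P:2, S:1). Total letters: 9.
Permutations = 9!/(3! x 2! x 2!).

Final answer: 15120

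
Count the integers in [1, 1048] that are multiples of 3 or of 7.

Multiples of 3: 349. Multiples of 7: 149. Of both (lcm=21): 49.
By inclusion-exclusion: 349 + 149 - 49.

Final answer: 449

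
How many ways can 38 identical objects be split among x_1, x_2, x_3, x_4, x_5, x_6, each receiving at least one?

Substitute x'_i = x_i - 1 (so x'_i >= 0). Then sum x'_i = 38 - 6 = 32.
Stars and bars: C(32+6-1, 6-1) = C(37,5).

Final answer: C(37,5) = 435897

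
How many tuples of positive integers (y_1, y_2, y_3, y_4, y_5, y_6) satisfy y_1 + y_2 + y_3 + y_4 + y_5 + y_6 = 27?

Substitute y'_i = y_i - 1 (so y'_i >= 0). Then sum y'_i = 27 - 6 = 21.
Stars and bars: C(21+6-1, 6-1) = C(26,5).

Final answer: C(26,5) = 65780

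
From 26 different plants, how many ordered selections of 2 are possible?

P(26,2) = 26!/(26-2)! = 26!/24!.

Final answer: P(26,2) = 650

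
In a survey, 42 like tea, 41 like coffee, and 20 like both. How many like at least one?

|A union B| = |A| + |B| - |A intersect B| = 42 + 41 - 20.

Final answer: 63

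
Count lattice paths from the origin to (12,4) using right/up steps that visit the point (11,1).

Paths (0,0)->(11,1): C(12,1) = 12.
Paths (11,1)->(12,4): C(4,3) = 4.
By multiplication principle: 12 x 4.

Final answer: 48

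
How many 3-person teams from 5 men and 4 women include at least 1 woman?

Sum over valid woman counts:
C(4,1)C(5,2) = 40
C(4,2)C(5,1) = 30
C(4,3)C(5,0) = 4
Total: 40 + 30 + 4.

Final answer: 74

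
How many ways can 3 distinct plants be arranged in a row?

The number of ways to arrange 3 distinct objects is 3!.

Final answer: 3! = 6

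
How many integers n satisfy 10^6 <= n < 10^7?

First digit: 9 choices (1-9). Each of the remaining 6 digits: 10 choices.
Total: 9 x 10^6.

Final answer: 9000000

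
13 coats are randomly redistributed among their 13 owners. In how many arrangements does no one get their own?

Use the recurrence D(n) = (n-1)(D(n-1) + D(n-2)) with D(0)=1, D(1)=0.
D(2) = 1 x (0 + 1) = 1
D(3) = 2 x (1 + 0) = 2
D(4) = 3 x (2 + 1) = 9
D(5) = 4 x (9 + 2) = 44
D(6) = 5 x (44 + 9) = 265
D(7) = 6 x (265 + 44) = 1854
D(8) = 7 x (1854 + 265) = 14833
D(9) = 8 x (14833 + 1854) = 133496
D(10) = 9 x (133496 + 14833) = 1334961
D(11) = 10 x (1334961 + 133496) = 14684570
D(12) = 11 x (14684570 + 1334961) = 176214841
D(13) = 12 x (D(12) + D(11)) = 12 x (176214841 + 14684570)

Final answer: D(13) = 2290792932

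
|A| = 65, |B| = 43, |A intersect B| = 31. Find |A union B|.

|A union B| = |A| + |B| - |A intersect B| = 65 + 43 - 31.

Final answer: 77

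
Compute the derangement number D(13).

D(n) = (n-1)(D(n-1) + D(n-2)), D(0)=1, D(1)=0.
D(2) = 1 x (0 + 1) = 1
D(3) = 2 x (1 + 0) = 2
D(4) = 3 x (2 + 1) = 9
D(5) = 4 x (9 + 2) = 44
D(6) = 5 x (44 + 9) = 265
D(7) = 6 x (265 + 44) = 1854
D(8) = 7 x (1854 + 265) = 14833
D(9) = 8 x (14833 + 1854) = 133496
D(10) = 9 x (133496 + 14833) = 1334961
D(11) = 10 x (1334961 + 133496) = 14684570
D(12) = 11 x (14684570 + 1334961) = 176214841
D(13) = 12 x (D(12) + D(11)) = 12 x (176214841 + 14684570)

Final answer: D(13) = 2290792932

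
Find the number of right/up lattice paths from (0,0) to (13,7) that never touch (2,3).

Total paths to (13,7): C(20,7) = 77520.
Paths through (2,3): C(5,3) x C(15,4) = 13650.
Avoiding (2,3): 77520 - 13650.

Final answer: 63870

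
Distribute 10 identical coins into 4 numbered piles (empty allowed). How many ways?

Stars and bars: C(n+k-1, k-1) = C(13,3).

Final answer: C(13,3) = 286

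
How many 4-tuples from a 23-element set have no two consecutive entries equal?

Let g(n) count such strings. g(1) = 23, and each valid string of length n-1 extends in 22 ways (any symbol but the last), so g(n) = 22 g(n-1).
Total: g(4) = 23 x 22^3.

Final answer: 23 x 22^{3} = 244904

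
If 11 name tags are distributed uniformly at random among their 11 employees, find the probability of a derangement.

Derangements satisfy D(n) = (n-1)(D(n-1) + D(n-2)), starting from D(0)=1, D(1)=0.
Building up: D(2)=1, D(3)=2, D(4)=9, D(5)=44, D(6)=265, D(7)=1854, D(8)=14833, D(9)=133496, D(10)=1334961, D(11)=14684570.
Total arrangements: 11! = 39916800.
Probability = D(11)/11! = 1468457/3991680.

Final answer: D(11)/11! = 14684570/39916800 = 0.367879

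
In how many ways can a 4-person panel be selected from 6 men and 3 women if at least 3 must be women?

Sum over valid woman counts:
C(3,3)C(6,1).

Final answer: 6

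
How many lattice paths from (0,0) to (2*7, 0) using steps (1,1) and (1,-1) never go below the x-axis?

Total monotonic paths to (7,7): C(14,7) = 3432.
A path is bad iff it touches y = x + 1; reflecting its initial segment maps bad paths bijectively onto all paths to (6,8), of which there are C(14,8) = 3003.
Valid Dyck paths: 3432 - 3003.
(Equivalently, C_{7} = C(14,7)/8 = 3432/8.)

Final answer: C_{7} = 429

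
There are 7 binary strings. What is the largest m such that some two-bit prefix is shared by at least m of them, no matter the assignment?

There are 4 possible values for two-bit prefix. With 7 binary strings and 4 categories, by pigeonhole: ceiling(7/4).

Final answer: 2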